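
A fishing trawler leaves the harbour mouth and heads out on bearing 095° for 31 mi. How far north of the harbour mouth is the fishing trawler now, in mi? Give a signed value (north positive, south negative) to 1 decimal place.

-2.7 mi

Leg 1 (095°, 31 mi): east 31 sin 95° = 30.88, north 31 cos 95° = -2.70
Net north component: -2.70 mi.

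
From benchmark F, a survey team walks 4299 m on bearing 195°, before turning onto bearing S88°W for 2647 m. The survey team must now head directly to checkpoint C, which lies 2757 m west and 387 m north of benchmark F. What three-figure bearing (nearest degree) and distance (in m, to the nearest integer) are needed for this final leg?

012°, 4739 m

Leg 1 (195°, 4299 m): east 4299 sin 195° = -1112.66, north 4299 cos 195° = -4152.52
Leg 2 (S88°W, 2647 m): east 2647 sin 268° = -2645.39, north 2647 cos 268° = -92.38
Current position: (-3758.05, -4244.89). Target: (-2757, 387). Remaining: Δeast = 1001.05, Δnorth = 4631.89.
Bearing = atan2(1001.05, 4631.89) mod 360° = 12.20°; distance = √((1001.05)² + (4631.89)²) = 4738.834 m.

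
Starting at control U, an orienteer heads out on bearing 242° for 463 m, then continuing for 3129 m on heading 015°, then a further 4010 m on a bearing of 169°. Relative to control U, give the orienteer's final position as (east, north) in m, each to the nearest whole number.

(1166, -1131)

Leg 1 (242°, 463 m): east 463 sin 242° = -408.80, north 463 cos 242° = -217.37
Leg 2 (015°, 3129 m): east 3129 sin 15° = 809.84, north 3129 cos 15° = 3022.38
Leg 3 (169°, 4010 m): east 4010 sin 169° = 765.14, north 4010 cos 169° = -3936.33
Summing: 1166.18 m east, -1131.31 m north → (1166, -1131).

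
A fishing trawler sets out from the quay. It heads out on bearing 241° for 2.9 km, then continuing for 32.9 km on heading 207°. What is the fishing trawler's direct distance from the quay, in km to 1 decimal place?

Leg 1 (241°, 2.9 km): east 2.9 sin 241° = -2.54, north 2.9 cos 241° = -1.41
Leg 2 (207°, 32.9 km): east 32.9 sin 207° = -14.94, north 32.9 cos 207° = -29.31
Net: -17.47 east, -30.72 north. Distance = √((-17.47)² + (-30.72)²) = 35.341 km.

35.3 km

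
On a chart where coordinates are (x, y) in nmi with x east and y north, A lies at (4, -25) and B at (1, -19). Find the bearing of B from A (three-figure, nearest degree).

333°

Δeast = 1 − 4 = -3.00; Δnorth = -19 − -25 = 6.00.
Bearing = atan2(Δeast, Δnorth) mod 360° = 333.43° ≈ 333°.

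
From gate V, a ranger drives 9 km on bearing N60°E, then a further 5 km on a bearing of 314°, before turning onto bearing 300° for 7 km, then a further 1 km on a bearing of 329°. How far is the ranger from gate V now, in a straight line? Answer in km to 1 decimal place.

Leg 1 (N60°E, 9 km): east 9 sin 60° = 7.79, north 9 cos 60° = 4.50
Leg 2 (314°, 5 km): east 5 sin 314° = -3.60, north 5 cos 314° = 3.47
Leg 3 (300°, 7 km): east 7 sin 300° = -6.06, north 7 cos 300° = 3.50
Leg 4 (329°, 1 km): east 1 sin 329° = -0.52, north 1 cos 329° = 0.86
Net: -2.38 east, 12.33 north. Distance = √((-2.38)² + (12.33)²) = 12.558 km.

12.6 km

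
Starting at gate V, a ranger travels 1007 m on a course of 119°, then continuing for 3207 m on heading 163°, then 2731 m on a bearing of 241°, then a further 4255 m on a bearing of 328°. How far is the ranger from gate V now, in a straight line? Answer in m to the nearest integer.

3098 m

Leg 1 (119°, 1007 m): east 1007 sin 119° = 880.74, north 1007 cos 119° = -488.20
Leg 2 (163°, 3207 m): east 3207 sin 163° = 937.64, north 3207 cos 163° = -3066.87
Leg 3 (241°, 2731 m): east 2731 sin 241° = -2388.59, north 2731 cos 241° = -1324.02
Leg 4 (328°, 4255 m): east 4255 sin 328° = -2254.81, north 4255 cos 328° = 3608.44
Net: -2825.01 east, -1270.64 north. Distance = √((-2825.01)² + (-1270.64)²) = 3097.619 m.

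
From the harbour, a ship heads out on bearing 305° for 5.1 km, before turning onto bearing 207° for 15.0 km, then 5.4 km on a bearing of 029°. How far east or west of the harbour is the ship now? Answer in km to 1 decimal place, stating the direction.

Leg 1 (305°, 5.1 km): east 5.1 sin 305° = -4.18, north 5.1 cos 305° = 2.93
Leg 2 (207°, 15.0 km): east 15.0 sin 207° = -6.81, north 15.0 cos 207° = -13.37
Leg 3 (029°, 5.4 km): east 5.4 sin 29° = 2.62, north 5.4 cos 29° = 4.72
Net east component: -8.37 km.

8.4 km west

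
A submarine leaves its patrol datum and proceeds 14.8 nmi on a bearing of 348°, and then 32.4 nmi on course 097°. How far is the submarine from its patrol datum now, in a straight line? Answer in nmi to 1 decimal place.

30.9 nmi

Leg 1 (348°, 14.8 nmi): east 14.8 sin 348° = -3.08, north 14.8 cos 348° = 14.48
Leg 2 (097°, 32.4 nmi): east 32.4 sin 97° = 32.16, north 32.4 cos 97° = -3.95
Net: 29.08 east, 10.53 north. Distance = √((29.08)² + (10.53)²) = 30.928 nmi.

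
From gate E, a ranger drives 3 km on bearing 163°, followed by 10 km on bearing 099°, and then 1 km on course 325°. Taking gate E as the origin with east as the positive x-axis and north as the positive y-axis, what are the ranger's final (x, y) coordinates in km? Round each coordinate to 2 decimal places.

(10.18, -3.61)

Leg 1 (163°, 3 km): east 3 sin 163° = 0.88, north 3 cos 163° = -2.87
Leg 2 (099°, 10 km): east 10 sin 99° = 9.88, north 10 cos 99° = -1.56
Leg 3 (325°, 1 km): east 1 sin 325° = -0.57, north 1 cos 325° = 0.82
Summing: 10.18 km east, -3.61 km north → (10.18, -3.61).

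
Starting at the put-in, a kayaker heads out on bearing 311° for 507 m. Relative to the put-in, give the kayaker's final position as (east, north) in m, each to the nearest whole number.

Leg 1 (311°, 507 m): east 507 sin 311° = -382.64, north 507 cos 311° = 332.62
Summing: -382.64 m east, 332.62 m north → (-383, 333).

(-383, 333)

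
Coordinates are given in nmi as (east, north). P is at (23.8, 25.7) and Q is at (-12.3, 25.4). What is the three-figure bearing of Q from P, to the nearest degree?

Δeast = -12.3 − 23.8 = -36.10; Δnorth = 25.4 − 25.7 = -0.30.
Bearing = atan2(Δeast, Δnorth) mod 360° = 269.52° ≈ 270°.

270°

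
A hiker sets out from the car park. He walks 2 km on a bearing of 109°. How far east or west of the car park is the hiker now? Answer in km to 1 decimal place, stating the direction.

Leg 1 (109°, 2 km): east 2 sin 109° = 1.89, north 2 cos 109° = -0.65
Net east component: 1.89 km.

1.9 km east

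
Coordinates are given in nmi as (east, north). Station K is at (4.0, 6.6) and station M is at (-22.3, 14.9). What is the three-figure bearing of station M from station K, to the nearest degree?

Δeast = -22.3 − 4.0 = -26.30; Δnorth = 14.9 − 6.6 = 8.30.
Bearing = atan2(Δeast, Δnorth) mod 360° = 287.52° ≈ 288°.

288°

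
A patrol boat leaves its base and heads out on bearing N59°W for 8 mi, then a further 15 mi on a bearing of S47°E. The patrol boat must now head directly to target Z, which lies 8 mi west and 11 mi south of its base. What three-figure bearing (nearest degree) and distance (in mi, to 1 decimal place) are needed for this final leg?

Leg 1 (N59°W, 8 mi): east 8 sin 301° = -6.86, north 8 cos 301° = 4.12
Leg 2 (S47°E, 15 mi): east 15 sin 133° = 10.97, north 15 cos 133° = -10.23
Current position: (4.11, -6.11). Target: (-8, -11). Remaining: Δeast = -12.11, Δnorth = -4.89.
Bearing = atan2(-12.11, -4.89) mod 360° = 248.01°; distance = √((-12.11)² + (-4.89)²) = 13.063 mi.

248°, 13.1 mi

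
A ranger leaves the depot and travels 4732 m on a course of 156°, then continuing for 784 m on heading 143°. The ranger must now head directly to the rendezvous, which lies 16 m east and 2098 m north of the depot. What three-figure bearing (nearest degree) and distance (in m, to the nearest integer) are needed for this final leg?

341°, 7438 m

Leg 1 (156°, 4732 m): east 4732 sin 156° = 1924.68, north 4732 cos 156° = -4322.90
Leg 2 (143°, 784 m): east 784 sin 143° = 471.82, north 784 cos 143° = -626.13
Current position: (2396.50, -4949.03). Target: (16, 2098). Remaining: Δeast = -2380.50, Δnorth = 7047.03.
Bearing = atan2(-2380.50, 7047.03) mod 360° = 341.33°; distance = √((-2380.50)² + (7047.03)²) = 7438.238 m.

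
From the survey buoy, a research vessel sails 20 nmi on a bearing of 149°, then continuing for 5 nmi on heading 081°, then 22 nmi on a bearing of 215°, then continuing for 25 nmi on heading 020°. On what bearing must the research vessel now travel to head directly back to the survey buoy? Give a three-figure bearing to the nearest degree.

Leg 1 (149°, 20 nmi): east 20 sin 149° = 10.30, north 20 cos 149° = -17.14
Leg 2 (081°, 5 nmi): east 5 sin 81° = 4.94, north 5 cos 81° = 0.78
Leg 3 (215°, 22 nmi): east 22 sin 215° = -12.62, north 22 cos 215° = -18.02
Leg 4 (020°, 25 nmi): east 25 sin 20° = 8.55, north 25 cos 20° = 23.49
Net displacement: 11.17 east, -10.89 north. Direction back to start is (-11.17, 10.89): bearing = atan2(-11.17, 10.89) mod 360° = 314.27° ≈ 314°.

314°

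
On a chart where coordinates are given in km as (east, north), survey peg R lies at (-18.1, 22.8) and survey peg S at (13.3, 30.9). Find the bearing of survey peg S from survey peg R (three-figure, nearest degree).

076°

Δeast = 13.3 − -18.1 = 31.40; Δnorth = 30.9 − 22.8 = 8.10.
Bearing = atan2(Δeast, Δnorth) mod 360° = 75.54° ≈ 076°.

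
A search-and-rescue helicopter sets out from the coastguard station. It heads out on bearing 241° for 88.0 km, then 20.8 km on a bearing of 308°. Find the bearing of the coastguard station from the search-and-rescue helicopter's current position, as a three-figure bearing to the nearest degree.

072°

Leg 1 (241°, 88.0 km): east 88.0 sin 241° = -76.97, north 88.0 cos 241° = -42.66
Leg 2 (308°, 20.8 km): east 20.8 sin 308° = -16.39, north 20.8 cos 308° = 12.81
Net displacement: -93.36 east, -29.86 north. Direction back to start is (93.36, 29.86): bearing = atan2(93.36, 29.86) mod 360° = 72.26° ≈ 072°.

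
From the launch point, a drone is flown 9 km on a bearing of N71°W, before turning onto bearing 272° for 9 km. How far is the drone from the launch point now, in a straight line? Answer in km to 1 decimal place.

17.8 km

Leg 1 (N71°W, 9 km): east 9 sin 289° = -8.51, north 9 cos 289° = 2.93
Leg 2 (272°, 9 km): east 9 sin 272° = -8.99, north 9 cos 272° = 0.31
Net: -17.50 east, 3.24 north. Distance = √((-17.50)² + (3.24)²) = 17.802 km.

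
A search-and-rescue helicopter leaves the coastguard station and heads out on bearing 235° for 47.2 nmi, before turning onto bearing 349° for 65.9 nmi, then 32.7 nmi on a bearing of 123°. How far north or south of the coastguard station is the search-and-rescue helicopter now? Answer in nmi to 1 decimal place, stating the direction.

Leg 1 (235°, 47.2 nmi): east 47.2 sin 235° = -38.66, north 47.2 cos 235° = -27.07
Leg 2 (349°, 65.9 nmi): east 65.9 sin 349° = -12.57, north 65.9 cos 349° = 64.69
Leg 3 (123°, 32.7 nmi): east 32.7 sin 123° = 27.42, north 32.7 cos 123° = -17.81
Net north component: 19.81 nmi.

19.8 nmi north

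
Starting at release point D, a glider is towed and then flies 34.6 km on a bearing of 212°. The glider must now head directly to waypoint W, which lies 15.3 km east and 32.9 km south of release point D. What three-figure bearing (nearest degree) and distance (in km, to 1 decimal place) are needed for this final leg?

096°, 33.8 km

Leg 1 (212°, 34.6 km): east 34.6 sin 212° = -18.34, north 34.6 cos 212° = -29.34
Current position: (-18.34, -29.34). Target: (15.3, -32.9). Remaining: Δeast = 33.64, Δnorth = -3.56.
Bearing = atan2(33.64, -3.56) mod 360° = 96.04°; distance = √((33.64)² + (-3.56)²) = 33.823 km.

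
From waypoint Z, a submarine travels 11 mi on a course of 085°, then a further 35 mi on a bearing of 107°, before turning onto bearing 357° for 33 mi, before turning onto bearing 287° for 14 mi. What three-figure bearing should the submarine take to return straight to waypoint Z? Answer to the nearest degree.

Leg 1 (085°, 11 mi): east 11 sin 85° = 10.96, north 11 cos 85° = 0.96
Leg 2 (107°, 35 mi): east 35 sin 107° = 33.47, north 35 cos 107° = -10.23
Leg 3 (357°, 33 mi): east 33 sin 357° = -1.73, north 33 cos 357° = 32.95
Leg 4 (287°, 14 mi): east 14 sin 287° = -13.39, north 14 cos 287° = 4.09
Net displacement: 29.31 east, 27.77 north. Direction back to start is (-29.31, -27.77): bearing = atan2(-29.31, -27.77) mod 360° = 226.55° ≈ 227°.

227°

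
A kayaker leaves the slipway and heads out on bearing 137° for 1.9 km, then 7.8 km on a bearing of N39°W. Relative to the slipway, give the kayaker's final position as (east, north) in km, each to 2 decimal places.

Leg 1 (137°, 1.9 km): east 1.9 sin 137° = 1.30, north 1.9 cos 137° = -1.39
Leg 2 (N39°W, 7.8 km): east 7.8 sin 321° = -4.91, north 7.8 cos 321° = 6.06
Summing: -3.61 km east, 4.67 km north → (-3.61, 4.67).

(-3.61, 4.67)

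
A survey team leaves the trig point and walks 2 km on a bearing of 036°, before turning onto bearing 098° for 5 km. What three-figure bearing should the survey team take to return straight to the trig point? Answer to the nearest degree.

261°

Leg 1 (036°, 2 km): east 2 sin 36° = 1.18, north 2 cos 36° = 1.62
Leg 2 (098°, 5 km): east 5 sin 98° = 4.95, north 5 cos 98° = -0.70
Net displacement: 6.13 east, 0.92 north. Direction back to start is (-6.13, -0.92): bearing = atan2(-6.13, -0.92) mod 360° = 261.44° ≈ 261°.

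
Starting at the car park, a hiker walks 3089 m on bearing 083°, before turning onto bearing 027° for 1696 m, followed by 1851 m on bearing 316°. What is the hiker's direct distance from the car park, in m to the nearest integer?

4107 m

Leg 1 (083°, 3089 m): east 3089 sin 83° = 3065.98, north 3089 cos 83° = 376.45
Leg 2 (027°, 1696 m): east 1696 sin 27° = 769.97, north 1696 cos 27° = 1511.15
Leg 3 (316°, 1851 m): east 1851 sin 316° = -1285.81, north 1851 cos 316° = 1331.50
Net: 2550.13 east, 3219.10 north. Distance = √((2550.13)² + (3219.10)²) = 4106.795 m.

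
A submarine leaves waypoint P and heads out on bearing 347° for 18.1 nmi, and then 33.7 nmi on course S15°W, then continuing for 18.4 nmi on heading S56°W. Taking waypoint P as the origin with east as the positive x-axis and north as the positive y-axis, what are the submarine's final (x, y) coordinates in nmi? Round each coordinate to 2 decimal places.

(-28.05, -25.20)

Leg 1 (347°, 18.1 nmi): east 18.1 sin 347° = -4.07, north 18.1 cos 347° = 17.64
Leg 2 (S15°W, 33.7 nmi): east 33.7 sin 195° = -8.72, north 33.7 cos 195° = -32.55
Leg 3 (S56°W, 18.4 nmi): east 18.4 sin 236° = -15.25, north 18.4 cos 236° = -10.29
Summing: -28.05 nmi east, -25.20 nmi north → (-28.05, -25.20).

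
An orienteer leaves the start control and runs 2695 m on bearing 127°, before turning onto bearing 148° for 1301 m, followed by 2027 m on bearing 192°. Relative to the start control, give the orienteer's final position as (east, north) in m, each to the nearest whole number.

Leg 1 (127°, 2695 m): east 2695 sin 127° = 2152.32, north 2695 cos 127° = -1621.89
Leg 2 (148°, 1301 m): east 1301 sin 148° = 689.42, north 1301 cos 148° = -1103.31
Leg 3 (192°, 2027 m): east 2027 sin 192° = -421.44, north 2027 cos 192° = -1982.71
Summing: 2420.31 m east, -4707.91 m north → (2420, -4708).

(2420, -4708)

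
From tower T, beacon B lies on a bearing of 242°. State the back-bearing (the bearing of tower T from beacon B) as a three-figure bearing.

062°

Back-bearing = 242° − 180° = 062°.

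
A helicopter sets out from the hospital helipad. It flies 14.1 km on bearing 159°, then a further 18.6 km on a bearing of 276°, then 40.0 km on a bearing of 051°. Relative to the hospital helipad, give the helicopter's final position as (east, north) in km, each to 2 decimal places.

(17.64, 13.95)

Leg 1 (159°, 14.1 km): east 14.1 sin 159° = 5.05, north 14.1 cos 159° = -13.16
Leg 2 (276°, 18.6 km): east 18.6 sin 276° = -18.50, north 18.6 cos 276° = 1.94
Leg 3 (051°, 40.0 km): east 40.0 sin 51° = 31.09, north 40.0 cos 51° = 25.17
Summing: 17.64 km east, 13.95 km north → (17.64, 13.95).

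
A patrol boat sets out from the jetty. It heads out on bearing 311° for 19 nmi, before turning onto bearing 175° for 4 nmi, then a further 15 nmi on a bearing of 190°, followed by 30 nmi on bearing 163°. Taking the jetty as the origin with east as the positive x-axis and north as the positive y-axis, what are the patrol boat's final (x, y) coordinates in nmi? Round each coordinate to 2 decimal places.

(-7.82, -34.98)

Leg 1 (311°, 19 nmi): east 19 sin 311° = -14.34, north 19 cos 311° = 12.47
Leg 2 (175°, 4 nmi): east 4 sin 175° = 0.35, north 4 cos 175° = -3.98
Leg 3 (190°, 15 nmi): east 15 sin 190° = -2.60, north 15 cos 190° = -14.77
Leg 4 (163°, 30 nmi): east 30 sin 163° = 8.77, north 30 cos 163° = -28.69
Summing: -7.82 nmi east, -34.98 nmi north → (-7.82, -34.98).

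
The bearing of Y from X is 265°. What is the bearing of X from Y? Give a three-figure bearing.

085°

Back-bearing = 265° − 180° = 085°.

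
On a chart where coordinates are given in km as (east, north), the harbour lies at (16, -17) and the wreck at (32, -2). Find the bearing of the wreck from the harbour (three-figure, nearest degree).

047°

Δeast = 32 − 16 = 16.00; Δnorth = -2 − -17 = 15.00.
Bearing = atan2(Δeast, Δnorth) mod 360° = 46.85° ≈ 047°.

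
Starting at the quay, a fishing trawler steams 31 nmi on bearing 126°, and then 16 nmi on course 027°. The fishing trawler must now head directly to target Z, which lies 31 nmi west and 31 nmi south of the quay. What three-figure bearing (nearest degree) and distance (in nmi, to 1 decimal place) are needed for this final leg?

Leg 1 (126°, 31 nmi): east 31 sin 126° = 25.08, north 31 cos 126° = -18.22
Leg 2 (027°, 16 nmi): east 16 sin 27° = 7.26, north 16 cos 27° = 14.26
Current position: (32.34, -3.97). Target: (-31, -31). Remaining: Δeast = -63.34, Δnorth = -27.03.
Bearing = atan2(-63.34, -27.03) mod 360° = 246.89°; distance = √((-63.34)² + (-27.03)²) = 68.871 nmi.

247°, 68.9 nmi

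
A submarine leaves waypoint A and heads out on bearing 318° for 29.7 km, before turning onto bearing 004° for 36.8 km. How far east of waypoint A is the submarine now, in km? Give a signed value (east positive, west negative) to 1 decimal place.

Leg 1 (318°, 29.7 km): east 29.7 sin 318° = -19.87, north 29.7 cos 318° = 22.07
Leg 2 (004°, 36.8 km): east 36.8 sin 4° = 2.57, north 36.8 cos 4° = 36.71
Net east component: -17.31 km.

-17.3 km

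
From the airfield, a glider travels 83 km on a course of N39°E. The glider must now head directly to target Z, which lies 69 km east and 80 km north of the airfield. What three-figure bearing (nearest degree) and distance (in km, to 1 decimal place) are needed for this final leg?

Leg 1 (N39°E, 83 km): east 83 sin 39° = 52.23, north 83 cos 39° = 64.50
Current position: (52.23, 64.50). Target: (69, 80). Remaining: Δeast = 16.77, Δnorth = 15.50.
Bearing = atan2(16.77, 15.50) mod 360° = 47.25°; distance = √((16.77)² + (15.50)²) = 22.831 km.

047°, 22.8 km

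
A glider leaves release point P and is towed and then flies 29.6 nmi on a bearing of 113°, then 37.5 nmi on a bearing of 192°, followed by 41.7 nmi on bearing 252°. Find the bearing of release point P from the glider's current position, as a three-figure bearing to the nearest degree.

018°

Leg 1 (113°, 29.6 nmi): east 29.6 sin 113° = 27.25, north 29.6 cos 113° = -11.57
Leg 2 (192°, 37.5 nmi): east 37.5 sin 192° = -7.80, north 37.5 cos 192° = -36.68
Leg 3 (252°, 41.7 nmi): east 41.7 sin 252° = -39.66, north 41.7 cos 252° = -12.89
Net displacement: -20.21 east, -61.13 north. Direction back to start is (20.21, 61.13): bearing = atan2(20.21, 61.13) mod 360° = 18.29° ≈ 018°.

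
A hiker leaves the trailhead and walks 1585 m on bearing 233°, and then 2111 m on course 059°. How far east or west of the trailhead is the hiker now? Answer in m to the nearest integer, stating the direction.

Leg 1 (233°, 1585 m): east 1585 sin 233° = -1265.84, north 1585 cos 233° = -953.88
Leg 2 (059°, 2111 m): east 2111 sin 59° = 1809.48, north 2111 cos 59° = 1087.25
Net east component: 543.64 m.

544 m east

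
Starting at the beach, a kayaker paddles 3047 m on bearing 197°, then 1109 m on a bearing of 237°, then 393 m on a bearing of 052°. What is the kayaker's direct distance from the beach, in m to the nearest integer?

Leg 1 (197°, 3047 m): east 3047 sin 197° = -890.86, north 3047 cos 197° = -2913.86
Leg 2 (237°, 1109 m): east 1109 sin 237° = -930.09, north 1109 cos 237° = -604.00
Leg 3 (052°, 393 m): east 393 sin 52° = 309.69, north 393 cos 52° = 241.95
Net: -1511.25 east, -3275.91 north. Distance = √((-1511.25)² + (-3275.91)²) = 3607.697 m.

3608 m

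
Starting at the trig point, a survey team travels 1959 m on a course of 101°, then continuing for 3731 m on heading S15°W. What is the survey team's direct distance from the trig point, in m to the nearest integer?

4091 m

Leg 1 (101°, 1959 m): east 1959 sin 101° = 1923.01, north 1959 cos 101° = -373.79
Leg 2 (S15°W, 3731 m): east 3731 sin 195° = -965.65, north 3731 cos 195° = -3603.87
Net: 957.35 east, -3977.66 north. Distance = √((957.35)² + (-3977.66)²) = 4091.251 m.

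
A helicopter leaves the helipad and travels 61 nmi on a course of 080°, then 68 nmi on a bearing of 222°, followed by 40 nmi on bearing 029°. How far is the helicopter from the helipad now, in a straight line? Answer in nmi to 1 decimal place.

34.3 nmi

Leg 1 (080°, 61 nmi): east 61 sin 80° = 60.07, north 61 cos 80° = 10.59
Leg 2 (222°, 68 nmi): east 68 sin 222° = -45.50, north 68 cos 222° = -50.53
Leg 3 (029°, 40 nmi): east 40 sin 29° = 19.39, north 40 cos 29° = 34.98
Net: 33.96 east, -4.96 north. Distance = √((33.96)² + (-4.96)²) = 34.325 nmi.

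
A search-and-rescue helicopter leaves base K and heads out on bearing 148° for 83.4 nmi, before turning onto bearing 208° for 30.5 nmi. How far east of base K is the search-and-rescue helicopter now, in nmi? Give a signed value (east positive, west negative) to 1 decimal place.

29.9 nmi

Leg 1 (148°, 83.4 nmi): east 83.4 sin 148° = 44.20, north 83.4 cos 148° = -70.73
Leg 2 (208°, 30.5 nmi): east 30.5 sin 208° = -14.32, north 30.5 cos 208° = -26.93
Net east component: 29.88 nmi.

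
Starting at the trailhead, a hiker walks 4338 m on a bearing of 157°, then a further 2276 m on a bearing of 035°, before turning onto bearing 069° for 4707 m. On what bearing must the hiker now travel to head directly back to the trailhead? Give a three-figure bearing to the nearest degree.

273°

Leg 1 (157°, 4338 m): east 4338 sin 157° = 1694.99, north 4338 cos 157° = -3993.15
Leg 2 (035°, 2276 m): east 2276 sin 35° = 1305.46, north 2276 cos 35° = 1864.39
Leg 3 (069°, 4707 m): east 4707 sin 69° = 4394.36, north 4707 cos 69° = 1686.84
Net displacement: 7394.81 east, -441.92 north. Direction back to start is (-7394.81, 441.92): bearing = atan2(-7394.81, 441.92) mod 360° = 273.42° ≈ 273°.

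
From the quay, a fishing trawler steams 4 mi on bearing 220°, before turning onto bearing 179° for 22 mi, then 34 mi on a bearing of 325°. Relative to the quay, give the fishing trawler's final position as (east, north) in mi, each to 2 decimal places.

(-21.69, 2.79)

Leg 1 (220°, 4 mi): east 4 sin 220° = -2.57, north 4 cos 220° = -3.06
Leg 2 (179°, 22 mi): east 22 sin 179° = 0.38, north 22 cos 179° = -22.00
Leg 3 (325°, 34 mi): east 34 sin 325° = -19.50, north 34 cos 325° = 27.85
Summing: -21.69 mi east, 2.79 mi north → (-21.69, 2.79).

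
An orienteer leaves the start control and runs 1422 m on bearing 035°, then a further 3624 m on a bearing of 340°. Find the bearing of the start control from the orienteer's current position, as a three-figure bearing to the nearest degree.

175°

Leg 1 (035°, 1422 m): east 1422 sin 35° = 815.63, north 1422 cos 35° = 1164.83
Leg 2 (340°, 3624 m): east 3624 sin 340° = -1239.48, north 3624 cos 340° = 3405.45
Net displacement: -423.86 east, 4570.28 north. Direction back to start is (423.86, -4570.28): bearing = atan2(423.86, -4570.28) mod 360° = 174.70° ≈ 175°.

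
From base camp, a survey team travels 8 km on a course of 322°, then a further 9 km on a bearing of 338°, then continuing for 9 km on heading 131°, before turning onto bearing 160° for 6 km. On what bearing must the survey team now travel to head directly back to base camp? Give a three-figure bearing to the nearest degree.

Leg 1 (322°, 8 km): east 8 sin 322° = -4.93, north 8 cos 322° = 6.30
Leg 2 (338°, 9 km): east 9 sin 338° = -3.37, north 9 cos 338° = 8.34
Leg 3 (131°, 9 km): east 9 sin 131° = 6.79, north 9 cos 131° = -5.90
Leg 4 (160°, 6 km): east 6 sin 160° = 2.05, north 6 cos 160° = -5.64
Net displacement: 0.55 east, 3.11 north. Direction back to start is (-0.55, -3.11): bearing = atan2(-0.55, -3.11) mod 360° = 190.00° ≈ 190°.

190°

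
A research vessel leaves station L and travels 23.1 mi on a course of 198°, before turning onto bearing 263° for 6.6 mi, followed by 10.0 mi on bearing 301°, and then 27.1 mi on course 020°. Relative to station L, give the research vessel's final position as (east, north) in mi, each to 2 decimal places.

(-12.99, 7.84)

Leg 1 (198°, 23.1 mi): east 23.1 sin 198° = -7.14, north 23.1 cos 198° = -21.97
Leg 2 (263°, 6.6 mi): east 6.6 sin 263° = -6.55, north 6.6 cos 263° = -0.80
Leg 3 (301°, 10.0 mi): east 10.0 sin 301° = -8.57, north 10.0 cos 301° = 5.15
Leg 4 (020°, 27.1 mi): east 27.1 sin 20° = 9.27, north 27.1 cos 20° = 25.47
Summing: -12.99 mi east, 7.84 mi north → (-12.99, 7.84).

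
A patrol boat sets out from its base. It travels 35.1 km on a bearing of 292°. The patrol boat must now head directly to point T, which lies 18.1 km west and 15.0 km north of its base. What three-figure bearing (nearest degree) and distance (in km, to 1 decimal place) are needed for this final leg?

083°, 14.6 km

Leg 1 (292°, 35.1 km): east 35.1 sin 292° = -32.54, north 35.1 cos 292° = 13.15
Current position: (-32.54, 13.15). Target: (-18.1, 15.0). Remaining: Δeast = 14.44, Δnorth = 1.85.
Bearing = atan2(14.44, 1.85) mod 360° = 82.70°; distance = √((14.44)² + (1.85)²) = 14.562 km.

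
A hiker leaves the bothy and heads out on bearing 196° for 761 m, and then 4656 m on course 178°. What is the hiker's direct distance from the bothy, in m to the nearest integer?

5385 m

Leg 1 (196°, 761 m): east 761 sin 196° = -209.76, north 761 cos 196° = -731.52
Leg 2 (178°, 4656 m): east 4656 sin 178° = 162.49, north 4656 cos 178° = -4653.16
Net: -47.27 east, -5384.68 north. Distance = √((-47.27)² + (-5384.68)²) = 5384.891 m.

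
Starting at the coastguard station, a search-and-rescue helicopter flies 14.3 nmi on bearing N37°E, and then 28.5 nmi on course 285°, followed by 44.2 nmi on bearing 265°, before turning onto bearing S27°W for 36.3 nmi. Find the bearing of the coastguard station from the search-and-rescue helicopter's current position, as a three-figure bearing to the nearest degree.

078°

Leg 1 (N37°E, 14.3 nmi): east 14.3 sin 37° = 8.61, north 14.3 cos 37° = 11.42
Leg 2 (285°, 28.5 nmi): east 28.5 sin 285° = -27.53, north 28.5 cos 285° = 7.38
Leg 3 (265°, 44.2 nmi): east 44.2 sin 265° = -44.03, north 44.2 cos 265° = -3.85
Leg 4 (S27°W, 36.3 nmi): east 36.3 sin 207° = -16.48, north 36.3 cos 207° = -32.34
Net displacement: -79.43 east, -17.40 north. Direction back to start is (79.43, 17.40): bearing = atan2(79.43, 17.40) mod 360° = 77.65° ≈ 078°.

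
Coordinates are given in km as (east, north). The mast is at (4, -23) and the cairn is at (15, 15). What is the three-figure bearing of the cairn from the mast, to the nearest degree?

016°

Δeast = 15 − 4 = 11.00; Δnorth = 15 − -23 = 38.00.
Bearing = atan2(Δeast, Δnorth) mod 360° = 16.14° ≈ 016°.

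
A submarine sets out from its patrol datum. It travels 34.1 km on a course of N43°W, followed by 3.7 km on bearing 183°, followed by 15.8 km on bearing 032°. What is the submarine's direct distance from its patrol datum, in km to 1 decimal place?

Leg 1 (N43°W, 34.1 km): east 34.1 sin 317° = -23.26, north 34.1 cos 317° = 24.94
Leg 2 (183°, 3.7 km): east 3.7 sin 183° = -0.19, north 3.7 cos 183° = -3.69
Leg 3 (032°, 15.8 km): east 15.8 sin 32° = 8.37, north 15.8 cos 32° = 13.40
Net: -15.08 east, 34.64 north. Distance = √((-15.08)² + (34.64)²) = 37.782 km.

37.8 km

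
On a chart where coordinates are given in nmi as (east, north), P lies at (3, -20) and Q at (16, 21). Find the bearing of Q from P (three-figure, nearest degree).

Δeast = 16 − 3 = 13.00; Δnorth = 21 − -20 = 41.00.
Bearing = atan2(Δeast, Δnorth) mod 360° = 17.59° ≈ 018°.

018°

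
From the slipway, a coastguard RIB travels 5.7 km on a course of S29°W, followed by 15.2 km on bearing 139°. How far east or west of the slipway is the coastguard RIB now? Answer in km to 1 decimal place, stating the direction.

7.2 km east

Leg 1 (S29°W, 5.7 km): east 5.7 sin 209° = -2.76, north 5.7 cos 209° = -4.99
Leg 2 (139°, 15.2 km): east 15.2 sin 139° = 9.97, north 15.2 cos 139° = -11.47
Net east component: 7.21 km.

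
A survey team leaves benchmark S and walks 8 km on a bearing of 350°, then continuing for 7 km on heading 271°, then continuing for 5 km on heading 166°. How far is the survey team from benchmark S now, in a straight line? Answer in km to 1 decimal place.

7.8 km

Leg 1 (350°, 8 km): east 8 sin 350° = -1.39, north 8 cos 350° = 7.88
Leg 2 (271°, 7 km): east 7 sin 271° = -7.00, north 7 cos 271° = 0.12
Leg 3 (166°, 5 km): east 5 sin 166° = 1.21, north 5 cos 166° = -4.85
Net: -7.18 east, 3.15 north. Distance = √((-7.18)² + (3.15)²) = 7.839 km.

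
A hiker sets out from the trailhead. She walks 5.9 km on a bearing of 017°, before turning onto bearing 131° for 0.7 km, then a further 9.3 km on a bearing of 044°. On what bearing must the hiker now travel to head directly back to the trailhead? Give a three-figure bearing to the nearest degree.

Leg 1 (017°, 5.9 km): east 5.9 sin 17° = 1.72, north 5.9 cos 17° = 5.64
Leg 2 (131°, 0.7 km): east 0.7 sin 131° = 0.53, north 0.7 cos 131° = -0.46
Leg 3 (044°, 9.3 km): east 9.3 sin 44° = 6.46, north 9.3 cos 44° = 6.69
Net displacement: 8.71 east, 11.87 north. Direction back to start is (-8.71, -11.87): bearing = atan2(-8.71, -11.87) mod 360° = 216.28° ≈ 216°.

216°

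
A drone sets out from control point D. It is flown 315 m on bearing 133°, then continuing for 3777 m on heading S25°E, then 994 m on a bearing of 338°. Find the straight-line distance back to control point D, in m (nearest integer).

Leg 1 (133°, 315 m): east 315 sin 133° = 230.38, north 315 cos 133° = -214.83
Leg 2 (S25°E, 3777 m): east 3777 sin 155° = 1596.23, north 3777 cos 155° = -3423.12
Leg 3 (338°, 994 m): east 994 sin 338° = -372.36, north 994 cos 338° = 921.62
Net: 1454.25 east, -2716.33 north. Distance = √((1454.25)² + (-2716.33)²) = 3081.120 m.

3081 m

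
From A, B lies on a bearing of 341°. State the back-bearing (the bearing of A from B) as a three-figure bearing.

161°

Back-bearing = 341° − 180° = 161°.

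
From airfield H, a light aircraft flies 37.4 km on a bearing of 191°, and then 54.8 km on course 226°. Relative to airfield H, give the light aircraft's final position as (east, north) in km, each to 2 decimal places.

Leg 1 (191°, 37.4 km): east 37.4 sin 191° = -7.14, north 37.4 cos 191° = -36.71
Leg 2 (226°, 54.8 km): east 54.8 sin 226° = -39.42, north 54.8 cos 226° = -38.07
Summing: -46.56 km east, -74.78 km north → (-46.56, -74.78).

(-46.56, -74.78)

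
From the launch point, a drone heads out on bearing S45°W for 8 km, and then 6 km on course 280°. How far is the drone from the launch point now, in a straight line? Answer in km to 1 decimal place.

Leg 1 (S45°W, 8 km): east 8 sin 225° = -5.66, north 8 cos 225° = -5.66
Leg 2 (280°, 6 km): east 6 sin 280° = -5.91, north 6 cos 280° = 1.04
Net: -11.57 east, -4.61 north. Distance = √((-11.57)² + (-4.61)²) = 12.452 km.

12.5 km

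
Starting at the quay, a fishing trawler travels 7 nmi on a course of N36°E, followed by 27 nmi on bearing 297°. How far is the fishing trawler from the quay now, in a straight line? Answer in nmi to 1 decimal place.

26.8 nmi

Leg 1 (N36°E, 7 nmi): east 7 sin 36° = 4.11, north 7 cos 36° = 5.66
Leg 2 (297°, 27 nmi): east 27 sin 297° = -24.06, north 27 cos 297° = 12.26
Net: -19.94 east, 17.92 north. Distance = √((-19.94)² + (17.92)²) = 26.812 nmi.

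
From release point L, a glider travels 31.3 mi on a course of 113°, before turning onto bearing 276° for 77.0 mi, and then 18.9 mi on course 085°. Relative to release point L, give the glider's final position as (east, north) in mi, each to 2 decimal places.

Leg 1 (113°, 31.3 mi): east 31.3 sin 113° = 28.81, north 31.3 cos 113° = -12.23
Leg 2 (276°, 77.0 mi): east 77.0 sin 276° = -76.58, north 77.0 cos 276° = 8.05
Leg 3 (085°, 18.9 mi): east 18.9 sin 85° = 18.83, north 18.9 cos 85° = 1.65
Summing: -28.94 mi east, -2.53 mi north → (-28.94, -2.53).

(-28.94, -2.53)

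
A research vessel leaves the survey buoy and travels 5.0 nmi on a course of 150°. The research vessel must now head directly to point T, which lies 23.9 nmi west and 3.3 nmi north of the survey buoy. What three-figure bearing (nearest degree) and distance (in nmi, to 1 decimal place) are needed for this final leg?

Leg 1 (150°, 5.0 nmi): east 5.0 sin 150° = 2.50, north 5.0 cos 150° = -4.33
Current position: (2.50, -4.33). Target: (-23.9, 3.3). Remaining: Δeast = -26.40, Δnorth = 7.63.
Bearing = atan2(-26.40, 7.63) mod 360° = 286.12°; distance = √((-26.40)² + (7.63)²) = 27.481 nmi.

286°, 27.5 nmi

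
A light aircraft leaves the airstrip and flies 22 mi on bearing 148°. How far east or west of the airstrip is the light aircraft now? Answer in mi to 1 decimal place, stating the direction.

11.7 mi east

Leg 1 (148°, 22 mi): east 22 sin 148° = 11.66, north 22 cos 148° = -18.66
Net east component: 11.66 mi.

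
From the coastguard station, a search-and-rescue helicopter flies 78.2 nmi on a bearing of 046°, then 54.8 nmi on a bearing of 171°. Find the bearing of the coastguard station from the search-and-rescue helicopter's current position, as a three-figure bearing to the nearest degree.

Leg 1 (046°, 78.2 nmi): east 78.2 sin 46° = 56.25, north 78.2 cos 46° = 54.32
Leg 2 (171°, 54.8 nmi): east 54.8 sin 171° = 8.57, north 54.8 cos 171° = -54.13
Net displacement: 64.82 east, 0.20 north. Direction back to start is (-64.82, -0.20): bearing = atan2(-64.82, -0.20) mod 360° = 269.83° ≈ 270°.

270°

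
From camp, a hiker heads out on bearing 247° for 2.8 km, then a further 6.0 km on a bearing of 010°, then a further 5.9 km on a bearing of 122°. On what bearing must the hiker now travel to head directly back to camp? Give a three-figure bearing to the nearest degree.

244°

Leg 1 (247°, 2.8 km): east 2.8 sin 247° = -2.58, north 2.8 cos 247° = -1.09
Leg 2 (010°, 6.0 km): east 6.0 sin 10° = 1.04, north 6.0 cos 10° = 5.91
Leg 3 (122°, 5.9 km): east 5.9 sin 122° = 5.00, north 5.9 cos 122° = -3.13
Net displacement: 3.47 east, 1.69 north. Direction back to start is (-3.47, -1.69): bearing = atan2(-3.47, -1.69) mod 360° = 244.04° ≈ 244°.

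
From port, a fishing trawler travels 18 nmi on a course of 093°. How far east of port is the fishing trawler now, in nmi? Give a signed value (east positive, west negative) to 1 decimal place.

Leg 1 (093°, 18 nmi): east 18 sin 93° = 17.98, north 18 cos 93° = -0.94
Net east component: 17.98 nmi.

18.0 nmi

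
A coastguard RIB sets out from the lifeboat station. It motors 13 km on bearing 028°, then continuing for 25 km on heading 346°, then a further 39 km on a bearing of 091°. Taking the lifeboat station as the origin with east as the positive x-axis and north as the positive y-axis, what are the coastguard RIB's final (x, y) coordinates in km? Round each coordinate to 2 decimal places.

Leg 1 (028°, 13 km): east 13 sin 28° = 6.10, north 13 cos 28° = 11.48
Leg 2 (346°, 25 km): east 25 sin 346° = -6.05, north 25 cos 346° = 24.26
Leg 3 (091°, 39 km): east 39 sin 91° = 38.99, north 39 cos 91° = -0.68
Summing: 39.05 km east, 35.06 km north → (39.05, 35.06).

(39.05, 35.06)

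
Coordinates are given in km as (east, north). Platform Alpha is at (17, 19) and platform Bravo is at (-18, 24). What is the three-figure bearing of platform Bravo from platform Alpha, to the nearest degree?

278°

Δeast = -18 − 17 = -35.00; Δnorth = 24 − 19 = 5.00.
Bearing = atan2(Δeast, Δnorth) mod 360° = 278.13° ≈ 278°.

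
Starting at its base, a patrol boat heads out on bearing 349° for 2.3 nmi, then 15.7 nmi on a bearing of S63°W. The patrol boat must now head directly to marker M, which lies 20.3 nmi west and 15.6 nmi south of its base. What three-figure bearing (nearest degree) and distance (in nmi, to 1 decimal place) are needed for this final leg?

Leg 1 (349°, 2.3 nmi): east 2.3 sin 349° = -0.44, north 2.3 cos 349° = 2.26
Leg 2 (S63°W, 15.7 nmi): east 15.7 sin 243° = -13.99, north 15.7 cos 243° = -7.13
Current position: (-14.43, -4.87). Target: (-20.3, -15.6). Remaining: Δeast = -5.87, Δnorth = -10.73.
Bearing = atan2(-5.87, -10.73) mod 360° = 208.69°; distance = √((-5.87)² + (-10.73)²) = 12.232 nmi.

209°, 12.2 nmi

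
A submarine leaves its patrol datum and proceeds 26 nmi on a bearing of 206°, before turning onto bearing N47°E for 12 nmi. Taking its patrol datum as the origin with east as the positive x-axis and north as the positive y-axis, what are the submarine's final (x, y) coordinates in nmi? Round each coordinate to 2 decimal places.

(-2.62, -15.18)

Leg 1 (206°, 26 nmi): east 26 sin 206° = -11.40, north 26 cos 206° = -23.37
Leg 2 (N47°E, 12 nmi): east 12 sin 47° = 8.78, north 12 cos 47° = 8.18
Summing: -2.62 nmi east, -15.18 nmi north → (-2.62, -15.18).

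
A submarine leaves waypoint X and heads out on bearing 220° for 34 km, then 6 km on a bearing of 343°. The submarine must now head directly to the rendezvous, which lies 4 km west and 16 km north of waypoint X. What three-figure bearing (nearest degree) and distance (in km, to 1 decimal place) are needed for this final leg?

Leg 1 (220°, 34 km): east 34 sin 220° = -21.85, north 34 cos 220° = -26.05
Leg 2 (343°, 6 km): east 6 sin 343° = -1.75, north 6 cos 343° = 5.74
Current position: (-23.61, -20.31). Target: (-4, 16). Remaining: Δeast = 19.61, Δnorth = 36.31.
Bearing = atan2(19.61, 36.31) mod 360° = 28.37°; distance = √((19.61)² + (36.31)²) = 41.265 km.

028°, 41.3 km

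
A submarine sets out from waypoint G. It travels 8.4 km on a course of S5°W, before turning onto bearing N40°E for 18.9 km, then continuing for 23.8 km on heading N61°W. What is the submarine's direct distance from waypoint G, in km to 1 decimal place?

Leg 1 (S5°W, 8.4 km): east 8.4 sin 185° = -0.73, north 8.4 cos 185° = -8.37
Leg 2 (N40°E, 18.9 km): east 18.9 sin 40° = 12.15, north 18.9 cos 40° = 14.48
Leg 3 (N61°W, 23.8 km): east 23.8 sin 299° = -20.82, north 23.8 cos 299° = 11.54
Net: -9.40 east, 17.65 north. Distance = √((-9.40)² + (17.65)²) = 19.996 km.

20.0 km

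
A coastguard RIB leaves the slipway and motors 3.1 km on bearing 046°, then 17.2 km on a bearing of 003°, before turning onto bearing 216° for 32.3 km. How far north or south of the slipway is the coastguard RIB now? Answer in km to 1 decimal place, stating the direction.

6.8 km south

Leg 1 (046°, 3.1 km): east 3.1 sin 46° = 2.23, north 3.1 cos 46° = 2.15
Leg 2 (003°, 17.2 km): east 17.2 sin 3° = 0.90, north 17.2 cos 3° = 17.18
Leg 3 (216°, 32.3 km): east 32.3 sin 216° = -18.99, north 32.3 cos 216° = -26.13
Net north component: -6.80 km.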